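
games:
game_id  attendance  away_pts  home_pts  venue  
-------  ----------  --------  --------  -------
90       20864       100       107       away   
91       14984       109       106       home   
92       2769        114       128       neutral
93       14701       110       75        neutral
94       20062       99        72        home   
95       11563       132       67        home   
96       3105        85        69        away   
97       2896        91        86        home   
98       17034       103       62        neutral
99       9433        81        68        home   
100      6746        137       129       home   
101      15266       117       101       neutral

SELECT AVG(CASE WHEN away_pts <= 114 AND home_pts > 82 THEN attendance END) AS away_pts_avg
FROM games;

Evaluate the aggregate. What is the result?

game_id=90: ✓ → 20864
game_id=91: ✓ → 14984
game_id=92: ✓ → 2769
game_id=93: ✗
game_id=94: ✗
game_id=95: ✗
game_id=96: ✗
game_id=97: ✓ → 2896
game_id=98: ✗
game_id=99: ✗
game_id=100: ✗
game_id=101: ✗
away_pts_avg = (20864 + 14984 + 2769 + 2896) / 4 = 10378.25

10378.25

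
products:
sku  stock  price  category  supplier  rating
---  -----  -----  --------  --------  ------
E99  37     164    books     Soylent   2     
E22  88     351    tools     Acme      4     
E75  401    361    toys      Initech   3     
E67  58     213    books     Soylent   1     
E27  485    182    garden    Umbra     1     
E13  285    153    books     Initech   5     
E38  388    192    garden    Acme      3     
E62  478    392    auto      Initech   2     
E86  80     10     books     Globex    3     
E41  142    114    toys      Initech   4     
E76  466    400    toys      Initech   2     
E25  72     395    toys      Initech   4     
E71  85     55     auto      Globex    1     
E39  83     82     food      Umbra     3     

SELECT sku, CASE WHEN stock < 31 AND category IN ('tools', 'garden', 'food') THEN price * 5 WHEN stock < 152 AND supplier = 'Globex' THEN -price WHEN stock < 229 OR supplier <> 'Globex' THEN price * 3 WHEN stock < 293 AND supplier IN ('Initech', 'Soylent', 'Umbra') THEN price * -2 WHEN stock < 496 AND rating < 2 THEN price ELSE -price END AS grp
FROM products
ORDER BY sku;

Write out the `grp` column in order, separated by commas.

459, 1053, 1185, 546, 576, 246, 342, 1176, 639, -55, 1083, 1200, -10, 492

sku=E13: stock < 229 OR supplier <> 'Globex' → 459
sku=E22: stock < 229 OR supplier <> 'Globex' → 1053
sku=E25: stock < 229 OR supplier <> 'Globex' → 1185
sku=E27: stock < 229 OR supplier <> 'Globex' → 546
sku=E38: stock < 229 OR supplier <> 'Globex' → 576
sku=E39: stock < 229 OR supplier <> 'Globex' → 246
sku=E41: stock < 229 OR supplier <> 'Globex' → 342
sku=E62: stock < 229 OR supplier <> 'Globex' → 1176
sku=E67: stock < 229 OR supplier <> 'Globex' → 639
sku=E71: stock < 152 AND supplier = 'Globex' → -55
sku=E75: stock < 229 OR supplier <> 'Globex' → 1083
sku=E76: stock < 229 OR supplier <> 'Globex' → 1200
sku=E86: stock < 152 AND supplier = 'Globex' → -10
sku=E99: stock < 229 OR supplier <> 'Globex' → 492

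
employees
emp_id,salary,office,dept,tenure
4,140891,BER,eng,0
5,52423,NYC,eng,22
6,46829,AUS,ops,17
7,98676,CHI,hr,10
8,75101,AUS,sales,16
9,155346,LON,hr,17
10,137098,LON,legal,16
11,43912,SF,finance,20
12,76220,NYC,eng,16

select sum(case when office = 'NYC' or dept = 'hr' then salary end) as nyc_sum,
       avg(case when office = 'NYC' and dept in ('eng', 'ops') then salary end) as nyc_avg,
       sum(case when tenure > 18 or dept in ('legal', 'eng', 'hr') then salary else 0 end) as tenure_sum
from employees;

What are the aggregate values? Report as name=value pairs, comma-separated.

[nyc_sum: office = 'NYC' or dept = 'hr']
emp_id=4: ✗
emp_id=5: ✓ → 52423
emp_id=6: ✗
emp_id=7: ✓ → 98676
emp_id=8: ✗
emp_id=9: ✓ → 155346
emp_id=10: ✗
emp_id=11: ✗
emp_id=12: ✓ → 76220
nyc_sum = 52423 + 98676 + 155346 + 76220 = 382665
—
[nyc_avg: office = 'NYC' and dept in ('eng', 'ops')]
emp_id=4: ✗
emp_id=5: ✓ → 52423
emp_id=6: ✗
emp_id=7: ✗
emp_id=8: ✗
emp_id=9: ✗
emp_id=10: ✗
emp_id=11: ✗
emp_id=12: ✓ → 76220
nyc_avg = (52423 + 76220) / 2 = 64321.5
—
[tenure_sum: tenure > 18 or dept in ('legal', 'eng', 'hr')]
emp_id=4: ✓ → 140891
emp_id=5: ✓ → 52423
emp_id=6: ✗
emp_id=7: ✓ → 98676
emp_id=8: ✗
emp_id=9: ✓ → 155346
emp_id=10: ✓ → 137098
emp_id=11: ✓ → 43912
emp_id=12: ✓ → 76220
tenure_sum = 140891 + 52423 + 98676 + 155346 + 137098 + 43912 + 76220 = 704566

nyc_sum=382665, nyc_avg=64321.5, tenure_sum=704566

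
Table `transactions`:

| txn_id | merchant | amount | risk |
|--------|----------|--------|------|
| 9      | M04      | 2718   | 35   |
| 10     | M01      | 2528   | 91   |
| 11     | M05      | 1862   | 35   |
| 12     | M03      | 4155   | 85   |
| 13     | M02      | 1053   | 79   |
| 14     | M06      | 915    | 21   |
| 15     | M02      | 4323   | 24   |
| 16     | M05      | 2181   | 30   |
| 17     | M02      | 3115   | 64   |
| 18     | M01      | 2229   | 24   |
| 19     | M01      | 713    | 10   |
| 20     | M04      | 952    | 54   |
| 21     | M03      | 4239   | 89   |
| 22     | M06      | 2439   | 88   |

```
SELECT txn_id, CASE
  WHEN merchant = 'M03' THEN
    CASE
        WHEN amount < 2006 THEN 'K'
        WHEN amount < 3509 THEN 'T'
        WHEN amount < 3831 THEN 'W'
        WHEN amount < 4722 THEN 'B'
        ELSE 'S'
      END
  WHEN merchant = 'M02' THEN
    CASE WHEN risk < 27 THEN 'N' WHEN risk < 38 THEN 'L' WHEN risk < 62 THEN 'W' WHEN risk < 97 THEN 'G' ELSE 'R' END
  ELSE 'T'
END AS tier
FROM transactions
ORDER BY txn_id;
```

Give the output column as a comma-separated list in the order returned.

txn_id=9: merchant='M04' → outer ELSE → T
txn_id=10: merchant='M01' → outer ELSE → T
txn_id=11: merchant='M05' → outer ELSE → T
txn_id=12: merchant='M03' → inner[amount < 4722] → B
txn_id=13: merchant='M02' → inner[risk < 97] → G
txn_id=14: merchant='M06' → outer ELSE → T
txn_id=15: merchant='M02' → inner[risk < 27] → N
txn_id=16: merchant='M05' → outer ELSE → T
txn_id=17: merchant='M02' → inner[risk < 97] → G
txn_id=18: merchant='M01' → outer ELSE → T
txn_id=19: merchant='M01' → outer ELSE → T
txn_id=20: merchant='M04' → outer ELSE → T
txn_id=21: merchant='M03' → inner[amount < 4722] → B
txn_id=22: merchant='M06' → outer ELSE → T

T, T, T, B, G, T, N, T, G, T, T, T, B, T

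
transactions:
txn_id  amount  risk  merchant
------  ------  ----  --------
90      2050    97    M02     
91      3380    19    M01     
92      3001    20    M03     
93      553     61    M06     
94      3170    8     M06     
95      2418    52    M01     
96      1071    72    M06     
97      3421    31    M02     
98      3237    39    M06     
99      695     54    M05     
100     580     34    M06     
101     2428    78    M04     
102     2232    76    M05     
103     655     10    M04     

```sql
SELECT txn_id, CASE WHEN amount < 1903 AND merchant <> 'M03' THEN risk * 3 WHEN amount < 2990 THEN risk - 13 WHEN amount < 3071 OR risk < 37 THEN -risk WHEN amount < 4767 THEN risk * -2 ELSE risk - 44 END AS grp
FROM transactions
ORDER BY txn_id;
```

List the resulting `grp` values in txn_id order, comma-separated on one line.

txn_id=90: amount < 2990 → 84
txn_id=91: amount < 3071 OR risk < 37 → -19
txn_id=92: amount < 3071 OR risk < 37 → -20
txn_id=93: amount < 1903 AND merchant <> 'M03' → 183
txn_id=94: amount < 3071 OR risk < 37 → -8
txn_id=95: amount < 2990 → 39
txn_id=96: amount < 1903 AND merchant <> 'M03' → 216
txn_id=97: amount < 3071 OR risk < 37 → -31
txn_id=98: amount < 4767 → -78
txn_id=99: amount < 1903 AND merchant <> 'M03' → 162
txn_id=100: amount < 1903 AND merchant <> 'M03' → 102
txn_id=101: amount < 2990 → 65
txn_id=102: amount < 2990 → 63
txn_id=103: amount < 1903 AND merchant <> 'M03' → 30

84, -19, -20, 183, -8, 39, 216, -31, -78, 162, 102, 65, 63, 30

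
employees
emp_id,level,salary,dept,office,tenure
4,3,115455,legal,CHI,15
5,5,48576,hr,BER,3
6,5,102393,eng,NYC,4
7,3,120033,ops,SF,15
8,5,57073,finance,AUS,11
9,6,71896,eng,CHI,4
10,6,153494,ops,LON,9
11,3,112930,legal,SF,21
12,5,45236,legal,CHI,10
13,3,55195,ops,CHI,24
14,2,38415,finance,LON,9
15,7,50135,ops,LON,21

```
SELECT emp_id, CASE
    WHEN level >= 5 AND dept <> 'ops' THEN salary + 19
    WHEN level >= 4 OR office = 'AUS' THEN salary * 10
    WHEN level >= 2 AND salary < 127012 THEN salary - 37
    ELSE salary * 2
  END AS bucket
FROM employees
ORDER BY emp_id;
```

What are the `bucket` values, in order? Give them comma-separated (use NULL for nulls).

115418, 48595, 102412, 119996, 57092, 71915, 1534940, 112893, 45255, 55158, 38378, 501350

emp_id=4: level >= 2 AND salary < 127012 → 115418
emp_id=5: level >= 5 AND dept <> 'ops' → 48595
emp_id=6: level >= 5 AND dept <> 'ops' → 102412
emp_id=7: level >= 2 AND salary < 127012 → 119996
emp_id=8: level >= 5 AND dept <> 'ops' → 57092
emp_id=9: level >= 5 AND dept <> 'ops' → 71915
emp_id=10: level >= 4 OR office = 'AUS' → 1534940
emp_id=11: level >= 2 AND salary < 127012 → 112893
emp_id=12: level >= 5 AND dept <> 'ops' → 45255
emp_id=13: level >= 2 AND salary < 127012 → 55158
emp_id=14: level >= 2 AND salary < 127012 → 38378
emp_id=15: level >= 4 OR office = 'AUS' → 501350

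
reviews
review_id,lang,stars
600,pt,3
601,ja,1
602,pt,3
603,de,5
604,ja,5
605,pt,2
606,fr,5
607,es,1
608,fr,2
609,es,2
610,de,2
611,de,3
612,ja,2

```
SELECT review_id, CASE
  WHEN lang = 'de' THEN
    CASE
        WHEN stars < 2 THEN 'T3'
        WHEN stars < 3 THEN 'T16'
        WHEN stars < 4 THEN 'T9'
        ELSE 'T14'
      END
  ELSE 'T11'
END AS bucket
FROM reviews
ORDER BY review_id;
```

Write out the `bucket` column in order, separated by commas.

T11, T11, T11, T14, T11, T11, T11, T11, T11, T11, T16, T9, T11

review_id=600: lang='pt' → outer ELSE → T11
review_id=601: lang='ja' → outer ELSE → T11
review_id=602: lang='pt' → outer ELSE → T11
review_id=603: lang='de' → inner[ELSE] → T14
review_id=604: lang='ja' → outer ELSE → T11
review_id=605: lang='pt' → outer ELSE → T11
review_id=606: lang='fr' → outer ELSE → T11
review_id=607: lang='es' → outer ELSE → T11
review_id=608: lang='fr' → outer ELSE → T11
review_id=609: lang='es' → outer ELSE → T11
review_id=610: lang='de' → inner[stars < 3] → T16
review_id=611: lang='de' → inner[stars < 4] → T9
review_id=612: lang='ja' → outer ELSE → T11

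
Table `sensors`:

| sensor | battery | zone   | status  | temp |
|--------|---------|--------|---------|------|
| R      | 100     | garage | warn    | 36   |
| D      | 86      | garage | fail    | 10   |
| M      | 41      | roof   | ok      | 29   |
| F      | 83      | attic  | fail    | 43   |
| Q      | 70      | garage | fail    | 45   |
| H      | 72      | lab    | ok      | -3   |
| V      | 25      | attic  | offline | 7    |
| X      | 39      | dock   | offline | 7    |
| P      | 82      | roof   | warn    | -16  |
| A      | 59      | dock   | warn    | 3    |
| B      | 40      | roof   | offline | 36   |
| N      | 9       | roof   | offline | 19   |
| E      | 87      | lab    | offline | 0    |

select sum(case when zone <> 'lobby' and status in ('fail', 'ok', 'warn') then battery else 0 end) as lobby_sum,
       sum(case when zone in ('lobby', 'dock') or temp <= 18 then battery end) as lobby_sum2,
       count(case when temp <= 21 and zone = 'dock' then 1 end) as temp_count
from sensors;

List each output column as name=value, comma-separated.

lobby_sum=593, lobby_sum2=450, temp_count=2

[lobby_sum: zone <> 'lobby' and status in ('fail', 'ok', 'warn')]
sensor=R: ✓ → 100
sensor=D: ✓ → 86
sensor=M: ✓ → 41
sensor=F: ✓ → 83
sensor=Q: ✓ → 70
sensor=H: ✓ → 72
sensor=V: ✗
sensor=X: ✗
sensor=P: ✓ → 82
sensor=A: ✓ → 59
sensor=B: ✗
sensor=N: ✗
sensor=E: ✗
lobby_sum = 100 + 86 + 41 + 83 + 70 + 72 + 82 + 59 = 593
—
[lobby_sum2: zone in ('lobby', 'dock') or temp <= 18]
sensor=R: ✗
sensor=D: ✓ → 86
sensor=M: ✗
sensor=F: ✗
sensor=Q: ✗
sensor=H: ✓ → 72
sensor=V: ✓ → 25
sensor=X: ✓ → 39
sensor=P: ✓ → 82
sensor=A: ✓ → 59
sensor=B: ✗
sensor=N: ✗
sensor=E: ✓ → 87
lobby_sum2 = 86 + 72 + 25 + 39 + 82 + 59 + 87 = 450
—
[temp_count: temp <= 21 and zone = 'dock']
sensor=R: ✗
sensor=D: ✗
sensor=M: ✗
sensor=F: ✗
sensor=Q: ✗
sensor=H: ✗
sensor=V: ✗
sensor=X: ✓ → 1
sensor=P: ✗
sensor=A: ✓ → 1
sensor=B: ✗
sensor=N: ✗
sensor=E: ✗
temp_count = COUNT(1, 1) = 2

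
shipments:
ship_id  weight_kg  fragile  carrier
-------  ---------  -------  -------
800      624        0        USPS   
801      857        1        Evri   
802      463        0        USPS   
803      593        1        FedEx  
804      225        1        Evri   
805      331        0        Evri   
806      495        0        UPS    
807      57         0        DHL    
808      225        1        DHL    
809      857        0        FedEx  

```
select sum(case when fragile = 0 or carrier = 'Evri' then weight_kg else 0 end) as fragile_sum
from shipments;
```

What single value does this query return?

ship_id=800: ✓ → 624
ship_id=801: ✓ → 857
ship_id=802: ✓ → 463
ship_id=803: ✗
ship_id=804: ✓ → 225
ship_id=805: ✓ → 331
ship_id=806: ✓ → 495
ship_id=807: ✓ → 57
ship_id=808: ✗
ship_id=809: ✓ → 857
fragile_sum = 624 + 857 + 463 + 225 + 331 + 495 + 57 + 857 = 3909

3909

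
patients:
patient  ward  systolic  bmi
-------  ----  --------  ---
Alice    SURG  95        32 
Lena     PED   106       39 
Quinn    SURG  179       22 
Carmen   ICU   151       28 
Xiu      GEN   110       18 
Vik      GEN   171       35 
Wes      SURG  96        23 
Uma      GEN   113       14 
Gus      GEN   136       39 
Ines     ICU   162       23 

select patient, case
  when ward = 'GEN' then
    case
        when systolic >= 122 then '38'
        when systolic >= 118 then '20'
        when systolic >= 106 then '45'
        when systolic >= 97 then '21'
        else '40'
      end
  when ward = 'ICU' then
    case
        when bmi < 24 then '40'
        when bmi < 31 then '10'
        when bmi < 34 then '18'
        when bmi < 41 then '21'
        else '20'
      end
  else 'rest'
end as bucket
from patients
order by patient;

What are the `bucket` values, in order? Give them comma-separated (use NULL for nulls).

patient=Alice: ward='SURG' → outer ELSE → rest
patient=Carmen: ward='ICU' → inner[bmi < 31] → 10
patient=Gus: ward='GEN' → inner[systolic >= 122] → 38
patient=Ines: ward='ICU' → inner[bmi < 24] → 40
patient=Lena: ward='PED' → outer ELSE → rest
patient=Quinn: ward='SURG' → outer ELSE → rest
patient=Uma: ward='GEN' → inner[systolic >= 106] → 45
patient=Vik: ward='GEN' → inner[systolic >= 122] → 38
patient=Wes: ward='SURG' → outer ELSE → rest
patient=Xiu: ward='GEN' → inner[systolic >= 106] → 45

rest, 10, 38, 40, rest, rest, 45, 38, rest, 45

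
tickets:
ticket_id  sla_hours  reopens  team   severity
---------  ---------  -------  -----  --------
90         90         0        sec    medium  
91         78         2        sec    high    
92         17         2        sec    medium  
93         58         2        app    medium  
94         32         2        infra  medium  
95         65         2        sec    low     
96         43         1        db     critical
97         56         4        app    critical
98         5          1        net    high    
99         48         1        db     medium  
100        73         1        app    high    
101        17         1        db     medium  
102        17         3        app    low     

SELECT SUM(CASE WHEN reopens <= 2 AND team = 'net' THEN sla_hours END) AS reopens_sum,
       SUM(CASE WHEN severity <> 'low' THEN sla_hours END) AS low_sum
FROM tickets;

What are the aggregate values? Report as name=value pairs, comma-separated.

reopens_sum=5, low_sum=517

[reopens_sum: reopens <= 2 AND team = 'net']
ticket_id=90: ✗
ticket_id=91: ✗
ticket_id=92: ✗
ticket_id=93: ✗
ticket_id=94: ✗
ticket_id=95: ✗
ticket_id=96: ✗
ticket_id=97: ✗
ticket_id=98: ✓ → 5
ticket_id=99: ✗
ticket_id=100: ✗
ticket_id=101: ✗
ticket_id=102: ✗
reopens_sum = 5
—
[low_sum: severity <> 'low']
ticket_id=90: ✓ → 90
ticket_id=91: ✓ → 78
ticket_id=92: ✓ → 17
ticket_id=93: ✓ → 58
ticket_id=94: ✓ → 32
ticket_id=95: ✗
ticket_id=96: ✓ → 43
ticket_id=97: ✓ → 56
ticket_id=98: ✓ → 5
ticket_id=99: ✓ → 48
ticket_id=100: ✓ → 73
ticket_id=101: ✓ → 17
ticket_id=102: ✗
low_sum = 90 + 78 + 17 + 58 + 32 + 43 + 56 + 5 + 48 + 73 + 17 = 517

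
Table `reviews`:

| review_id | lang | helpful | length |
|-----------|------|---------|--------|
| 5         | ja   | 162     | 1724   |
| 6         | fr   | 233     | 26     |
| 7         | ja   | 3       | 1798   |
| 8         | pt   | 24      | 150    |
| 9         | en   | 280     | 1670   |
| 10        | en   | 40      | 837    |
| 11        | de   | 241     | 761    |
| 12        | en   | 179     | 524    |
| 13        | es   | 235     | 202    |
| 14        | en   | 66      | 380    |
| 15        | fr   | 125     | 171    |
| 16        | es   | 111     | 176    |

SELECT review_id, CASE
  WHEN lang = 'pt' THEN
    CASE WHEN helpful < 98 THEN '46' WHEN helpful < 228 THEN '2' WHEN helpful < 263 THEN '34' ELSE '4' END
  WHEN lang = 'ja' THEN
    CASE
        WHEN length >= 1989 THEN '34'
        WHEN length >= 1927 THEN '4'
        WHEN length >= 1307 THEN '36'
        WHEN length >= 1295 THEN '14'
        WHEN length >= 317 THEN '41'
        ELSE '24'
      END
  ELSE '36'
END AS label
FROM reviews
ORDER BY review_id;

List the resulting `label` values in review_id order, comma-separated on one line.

36, 36, 36, 46, 36, 36, 36, 36, 36, 36, 36, 36

review_id=5: lang='ja' → inner[length >= 1307] → 36
review_id=6: lang='fr' → outer ELSE → 36
review_id=7: lang='ja' → inner[length >= 1307] → 36
review_id=8: lang='pt' → inner[helpful < 98] → 46
review_id=9: lang='en' → outer ELSE → 36
review_id=10: lang='en' → outer ELSE → 36
review_id=11: lang='de' → outer ELSE → 36
review_id=12: lang='en' → outer ELSE → 36
review_id=13: lang='es' → outer ELSE → 36
review_id=14: lang='en' → outer ELSE → 36
review_id=15: lang='fr' → outer ELSE → 36
review_id=16: lang='es' → outer ELSE → 36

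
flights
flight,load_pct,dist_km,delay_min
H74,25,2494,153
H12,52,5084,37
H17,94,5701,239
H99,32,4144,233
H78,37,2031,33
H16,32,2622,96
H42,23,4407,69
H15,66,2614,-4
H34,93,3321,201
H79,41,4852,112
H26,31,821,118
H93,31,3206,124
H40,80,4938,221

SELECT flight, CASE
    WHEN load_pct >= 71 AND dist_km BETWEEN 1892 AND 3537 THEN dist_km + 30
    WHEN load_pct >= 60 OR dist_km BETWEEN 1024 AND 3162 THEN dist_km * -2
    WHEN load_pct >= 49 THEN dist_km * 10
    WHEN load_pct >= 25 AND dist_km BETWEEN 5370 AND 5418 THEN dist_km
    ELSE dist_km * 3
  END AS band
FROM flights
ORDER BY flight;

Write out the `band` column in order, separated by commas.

flight=H12: load_pct >= 49 → 50840
flight=H15: load_pct >= 60 OR dist_km BETWEEN 1024 AND 3162 → -5228
flight=H16: load_pct >= 60 OR dist_km BETWEEN 1024 AND 3162 → -5244
flight=H17: load_pct >= 60 OR dist_km BETWEEN 1024 AND 3162 → -11402
flight=H26: ELSE → 2463
flight=H34: load_pct >= 71 AND dist_km BETWEEN 1892 AND 3537 → 3351
flight=H40: load_pct >= 60 OR dist_km BETWEEN 1024 AND 3162 → -9876
flight=H42: ELSE → 13221
flight=H74: load_pct >= 60 OR dist_km BETWEEN 1024 AND 3162 → -4988
flight=H78: load_pct >= 60 OR dist_km BETWEEN 1024 AND 3162 → -4062
flight=H79: ELSE → 14556
flight=H93: ELSE → 9618
flight=H99: ELSE → 12432

50840, -5228, -5244, -11402, 2463, 3351, -9876, 13221, -4988, -4062, 14556, 9618, 12432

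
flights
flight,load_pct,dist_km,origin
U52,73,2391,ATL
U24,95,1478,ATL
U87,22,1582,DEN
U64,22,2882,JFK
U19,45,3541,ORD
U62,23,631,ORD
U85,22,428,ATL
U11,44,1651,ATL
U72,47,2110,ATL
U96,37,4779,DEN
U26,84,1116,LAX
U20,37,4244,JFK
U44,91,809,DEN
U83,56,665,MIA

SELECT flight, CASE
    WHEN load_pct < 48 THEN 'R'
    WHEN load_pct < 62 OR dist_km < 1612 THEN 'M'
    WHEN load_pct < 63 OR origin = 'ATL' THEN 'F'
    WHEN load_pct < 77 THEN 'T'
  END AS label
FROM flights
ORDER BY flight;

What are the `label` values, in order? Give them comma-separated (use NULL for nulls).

flight=U11: load_pct < 48 → R
flight=U19: load_pct < 48 → R
flight=U20: load_pct < 48 → R
flight=U24: load_pct < 62 OR dist_km < 1612 → M
flight=U26: load_pct < 62 OR dist_km < 1612 → M
flight=U44: load_pct < 62 OR dist_km < 1612 → M
flight=U52: load_pct < 63 OR origin = 'ATL' → F
flight=U62: load_pct < 48 → R
flight=U64: load_pct < 48 → R
flight=U72: load_pct < 48 → R
flight=U83: load_pct < 62 OR dist_km < 1612 → M
flight=U85: load_pct < 48 → R
flight=U87: load_pct < 48 → R
flight=U96: load_pct < 48 → R

R, R, R, M, M, M, F, R, R, R, M, R, R, R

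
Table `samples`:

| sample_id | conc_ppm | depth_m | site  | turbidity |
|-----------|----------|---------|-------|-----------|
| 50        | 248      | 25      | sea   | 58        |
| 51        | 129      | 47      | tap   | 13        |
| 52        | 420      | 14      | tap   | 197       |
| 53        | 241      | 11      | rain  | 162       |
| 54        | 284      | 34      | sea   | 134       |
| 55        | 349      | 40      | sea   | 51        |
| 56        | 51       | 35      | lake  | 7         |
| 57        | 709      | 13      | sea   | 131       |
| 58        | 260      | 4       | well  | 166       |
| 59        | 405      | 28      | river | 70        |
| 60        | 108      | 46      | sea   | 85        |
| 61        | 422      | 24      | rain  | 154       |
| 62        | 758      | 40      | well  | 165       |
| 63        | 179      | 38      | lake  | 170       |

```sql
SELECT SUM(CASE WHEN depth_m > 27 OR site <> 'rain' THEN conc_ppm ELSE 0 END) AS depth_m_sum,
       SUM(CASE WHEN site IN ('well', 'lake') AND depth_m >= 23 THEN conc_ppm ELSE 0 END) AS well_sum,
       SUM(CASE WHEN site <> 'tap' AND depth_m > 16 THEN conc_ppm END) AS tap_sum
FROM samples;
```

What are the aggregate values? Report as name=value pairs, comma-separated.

depth_m_sum=3900, well_sum=988, tap_sum=2804

[depth_m_sum: depth_m > 27 OR site <> 'rain']
sample_id=50: ✓ → 248
sample_id=51: ✓ → 129
sample_id=52: ✓ → 420
sample_id=53: ✗
sample_id=54: ✓ → 284
sample_id=55: ✓ → 349
sample_id=56: ✓ → 51
sample_id=57: ✓ → 709
sample_id=58: ✓ → 260
sample_id=59: ✓ → 405
sample_id=60: ✓ → 108
sample_id=61: ✗
sample_id=62: ✓ → 758
sample_id=63: ✓ → 179
depth_m_sum = 248 + 129 + 420 + 284 + 349 + 51 + 709 + 260 + 405 + 108 + 758 + 179 = 3900
—
[well_sum: site IN ('well', 'lake') AND depth_m >= 23]
sample_id=50: ✗
sample_id=51: ✗
sample_id=52: ✗
sample_id=53: ✗
sample_id=54: ✗
sample_id=55: ✗
sample_id=56: ✓ → 51
sample_id=57: ✗
sample_id=58: ✗
sample_id=59: ✗
sample_id=60: ✗
sample_id=61: ✗
sample_id=62: ✓ → 758
sample_id=63: ✓ → 179
well_sum = 51 + 758 + 179 = 988
—
[tap_sum: site <> 'tap' AND depth_m > 16]
sample_id=50: ✓ → 248
sample_id=51: ✗
sample_id=52: ✗
sample_id=53: ✗
sample_id=54: ✓ → 284
sample_id=55: ✓ → 349
sample_id=56: ✓ → 51
sample_id=57: ✗
sample_id=58: ✗
sample_id=59: ✓ → 405
sample_id=60: ✓ → 108
sample_id=61: ✓ → 422
sample_id=62: ✓ → 758
sample_id=63: ✓ → 179
tap_sum = 248 + 284 + 349 + 51 + 405 + 108 + 422 + 758 + 179 = 2804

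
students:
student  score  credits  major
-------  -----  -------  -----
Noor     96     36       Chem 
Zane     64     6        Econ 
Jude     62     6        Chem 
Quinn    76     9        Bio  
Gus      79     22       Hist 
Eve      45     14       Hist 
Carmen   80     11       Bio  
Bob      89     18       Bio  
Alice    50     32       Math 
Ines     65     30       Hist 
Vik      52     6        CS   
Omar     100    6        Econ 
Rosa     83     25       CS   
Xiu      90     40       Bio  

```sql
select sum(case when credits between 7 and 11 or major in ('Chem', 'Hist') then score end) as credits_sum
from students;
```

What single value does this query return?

503

student=Noor: ✓ → 96
student=Zane: ✗
student=Jude: ✓ → 62
student=Quinn: ✓ → 76
student=Gus: ✓ → 79
student=Eve: ✓ → 45
student=Carmen: ✓ → 80
student=Bob: ✗
student=Alice: ✗
student=Ines: ✓ → 65
student=Vik: ✗
student=Omar: ✗
student=Rosa: ✗
student=Xiu: ✗
credits_sum = 96 + 62 + 76 + 79 + 45 + 80 + 65 = 503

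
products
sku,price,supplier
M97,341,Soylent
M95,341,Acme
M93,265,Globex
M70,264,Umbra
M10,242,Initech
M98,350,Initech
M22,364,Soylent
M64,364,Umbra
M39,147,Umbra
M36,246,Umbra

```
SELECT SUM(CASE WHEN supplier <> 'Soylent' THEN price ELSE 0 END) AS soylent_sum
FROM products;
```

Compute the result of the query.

sku=M97: ✗
sku=M95: ✓ → 341
sku=M93: ✓ → 265
sku=M70: ✓ → 264
sku=M10: ✓ → 242
sku=M98: ✓ → 350
sku=M22: ✗
sku=M64: ✓ → 364
sku=M39: ✓ → 147
sku=M36: ✓ → 246
soylent_sum = 341 + 265 + 264 + 242 + 350 + 364 + 147 + 246 = 2219

2219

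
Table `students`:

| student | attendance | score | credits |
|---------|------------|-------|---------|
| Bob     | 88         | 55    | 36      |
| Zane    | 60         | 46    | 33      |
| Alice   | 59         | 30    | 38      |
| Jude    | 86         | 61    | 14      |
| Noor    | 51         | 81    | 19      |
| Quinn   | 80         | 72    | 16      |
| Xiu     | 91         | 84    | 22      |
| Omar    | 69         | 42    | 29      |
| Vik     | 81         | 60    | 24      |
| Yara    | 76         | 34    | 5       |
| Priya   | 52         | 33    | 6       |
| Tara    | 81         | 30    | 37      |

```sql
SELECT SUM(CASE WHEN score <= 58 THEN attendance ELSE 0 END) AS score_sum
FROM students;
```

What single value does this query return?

485

student=Bob: ✓ → 88
student=Zane: ✓ → 60
student=Alice: ✓ → 59
student=Jude: ✗
student=Noor: ✗
student=Quinn: ✗
student=Xiu: ✗
student=Omar: ✓ → 69
student=Vik: ✗
student=Yara: ✓ → 76
student=Priya: ✓ → 52
student=Tara: ✓ → 81
score_sum = 88 + 60 + 59 + 69 + 76 + 52 + 81 = 485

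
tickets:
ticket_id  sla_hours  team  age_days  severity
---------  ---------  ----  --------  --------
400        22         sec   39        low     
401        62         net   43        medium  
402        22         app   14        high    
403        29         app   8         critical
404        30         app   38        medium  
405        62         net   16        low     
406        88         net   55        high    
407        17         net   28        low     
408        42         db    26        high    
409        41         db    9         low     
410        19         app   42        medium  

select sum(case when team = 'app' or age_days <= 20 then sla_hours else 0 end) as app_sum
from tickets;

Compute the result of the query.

203

ticket_id=400: ✗
ticket_id=401: ✗
ticket_id=402: ✓ → 22
ticket_id=403: ✓ → 29
ticket_id=404: ✓ → 30
ticket_id=405: ✓ → 62
ticket_id=406: ✗
ticket_id=407: ✗
ticket_id=408: ✗
ticket_id=409: ✓ → 41
ticket_id=410: ✓ → 19
app_sum = 22 + 29 + 30 + 62 + 41 + 19 = 203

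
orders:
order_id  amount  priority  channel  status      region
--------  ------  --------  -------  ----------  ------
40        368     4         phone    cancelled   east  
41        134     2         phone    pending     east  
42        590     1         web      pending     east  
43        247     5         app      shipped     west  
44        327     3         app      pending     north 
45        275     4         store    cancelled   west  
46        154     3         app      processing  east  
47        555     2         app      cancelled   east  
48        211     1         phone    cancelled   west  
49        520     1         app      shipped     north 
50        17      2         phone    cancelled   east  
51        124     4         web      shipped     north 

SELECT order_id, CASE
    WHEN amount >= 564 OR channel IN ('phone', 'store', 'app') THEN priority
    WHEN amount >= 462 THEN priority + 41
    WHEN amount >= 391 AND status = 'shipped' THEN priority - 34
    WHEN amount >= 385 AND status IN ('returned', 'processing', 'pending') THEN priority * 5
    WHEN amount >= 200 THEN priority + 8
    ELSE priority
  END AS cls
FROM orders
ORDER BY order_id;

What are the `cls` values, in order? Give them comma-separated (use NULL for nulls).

order_id=40: amount >= 564 OR channel IN ('phone', 'store', 'app') → 4
order_id=41: amount >= 564 OR channel IN ('phone', 'store', 'app') → 2
order_id=42: amount >= 564 OR channel IN ('phone', 'store', 'app') → 1
order_id=43: amount >= 564 OR channel IN ('phone', 'store', 'app') → 5
order_id=44: amount >= 564 OR channel IN ('phone', 'store', 'app') → 3
order_id=45: amount >= 564 OR channel IN ('phone', 'store', 'app') → 4
order_id=46: amount >= 564 OR channel IN ('phone', 'store', 'app') → 3
order_id=47: amount >= 564 OR channel IN ('phone', 'store', 'app') → 2
order_id=48: amount >= 564 OR channel IN ('phone', 'store', 'app') → 1
order_id=49: amount >= 564 OR channel IN ('phone', 'store', 'app') → 1
order_id=50: amount >= 564 OR channel IN ('phone', 'store', 'app') → 2
order_id=51: ELSE → 4

4, 2, 1, 5, 3, 4, 3, 2, 1, 1, 2, 4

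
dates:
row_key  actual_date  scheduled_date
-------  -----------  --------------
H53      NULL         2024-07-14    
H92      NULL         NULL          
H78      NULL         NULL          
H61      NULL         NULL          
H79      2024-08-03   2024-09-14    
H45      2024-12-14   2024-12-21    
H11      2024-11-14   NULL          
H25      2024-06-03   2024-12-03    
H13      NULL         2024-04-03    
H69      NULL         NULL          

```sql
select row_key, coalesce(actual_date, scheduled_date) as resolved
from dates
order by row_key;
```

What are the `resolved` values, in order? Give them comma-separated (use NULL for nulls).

row_key=H11: actual_date=2024-11-14 → 2024-11-14
row_key=H13: actual_date=NULL, scheduled_date=2024-04-03 → 2024-04-03
row_key=H25: actual_date=2024-06-03 → 2024-06-03
row_key=H45: actual_date=2024-12-14 → 2024-12-14
row_key=H53: actual_date=NULL, scheduled_date=2024-07-14 → 2024-07-14
row_key=H61: actual_date=NULL, scheduled_date=NULL (all NULL) → NULL
row_key=H69: actual_date=NULL, scheduled_date=NULL (all NULL) → NULL
row_key=H78: actual_date=NULL, scheduled_date=NULL (all NULL) → NULL
row_key=H79: actual_date=2024-08-03 → 2024-08-03
row_key=H92: actual_date=NULL, scheduled_date=NULL (all NULL) → NULL

2024-11-14, 2024-04-03, 2024-06-03, 2024-12-14, 2024-07-14, NULL, NULL, NULL, 2024-08-03, NULL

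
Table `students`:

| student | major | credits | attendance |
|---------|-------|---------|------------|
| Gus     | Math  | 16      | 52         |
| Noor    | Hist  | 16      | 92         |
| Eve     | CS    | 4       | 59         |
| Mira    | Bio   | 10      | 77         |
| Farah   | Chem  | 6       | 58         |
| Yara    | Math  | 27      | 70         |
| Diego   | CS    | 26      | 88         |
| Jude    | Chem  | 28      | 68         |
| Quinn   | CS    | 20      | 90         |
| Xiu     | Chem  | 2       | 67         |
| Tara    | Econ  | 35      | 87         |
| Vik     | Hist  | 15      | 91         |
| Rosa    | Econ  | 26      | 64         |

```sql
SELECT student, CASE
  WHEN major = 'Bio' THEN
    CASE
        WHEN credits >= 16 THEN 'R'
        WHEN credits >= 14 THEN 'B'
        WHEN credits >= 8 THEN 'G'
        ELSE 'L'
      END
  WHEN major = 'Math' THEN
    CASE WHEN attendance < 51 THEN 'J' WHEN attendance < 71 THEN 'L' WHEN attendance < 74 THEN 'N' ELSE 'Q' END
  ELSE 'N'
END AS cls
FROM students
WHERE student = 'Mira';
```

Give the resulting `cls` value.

G

student = Mira: major=Bio, credits=10, attendance=77.
major='Bio' → inner[credits >= 8] → G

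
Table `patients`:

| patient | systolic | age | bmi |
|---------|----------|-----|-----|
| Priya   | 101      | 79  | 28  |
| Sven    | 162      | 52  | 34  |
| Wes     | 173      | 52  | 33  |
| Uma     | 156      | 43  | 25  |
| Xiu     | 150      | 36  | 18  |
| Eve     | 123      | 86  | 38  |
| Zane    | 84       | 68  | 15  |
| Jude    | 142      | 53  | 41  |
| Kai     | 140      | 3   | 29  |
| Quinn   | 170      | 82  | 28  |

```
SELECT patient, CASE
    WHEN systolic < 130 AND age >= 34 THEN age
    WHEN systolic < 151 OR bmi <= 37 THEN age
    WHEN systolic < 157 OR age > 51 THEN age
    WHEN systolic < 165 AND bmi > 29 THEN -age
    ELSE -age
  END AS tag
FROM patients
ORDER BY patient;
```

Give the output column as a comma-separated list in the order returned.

patient=Eve: systolic < 130 AND age >= 34 → 86
patient=Jude: systolic < 151 OR bmi <= 37 → 53
patient=Kai: systolic < 151 OR bmi <= 37 → 3
patient=Priya: systolic < 130 AND age >= 34 → 79
patient=Quinn: systolic < 151 OR bmi <= 37 → 82
patient=Sven: systolic < 151 OR bmi <= 37 → 52
patient=Uma: systolic < 151 OR bmi <= 37 → 43
patient=Wes: systolic < 151 OR bmi <= 37 → 52
patient=Xiu: systolic < 151 OR bmi <= 37 → 36
patient=Zane: systolic < 130 AND age >= 34 → 68

86, 53, 3, 79, 82, 52, 43, 52, 36, 68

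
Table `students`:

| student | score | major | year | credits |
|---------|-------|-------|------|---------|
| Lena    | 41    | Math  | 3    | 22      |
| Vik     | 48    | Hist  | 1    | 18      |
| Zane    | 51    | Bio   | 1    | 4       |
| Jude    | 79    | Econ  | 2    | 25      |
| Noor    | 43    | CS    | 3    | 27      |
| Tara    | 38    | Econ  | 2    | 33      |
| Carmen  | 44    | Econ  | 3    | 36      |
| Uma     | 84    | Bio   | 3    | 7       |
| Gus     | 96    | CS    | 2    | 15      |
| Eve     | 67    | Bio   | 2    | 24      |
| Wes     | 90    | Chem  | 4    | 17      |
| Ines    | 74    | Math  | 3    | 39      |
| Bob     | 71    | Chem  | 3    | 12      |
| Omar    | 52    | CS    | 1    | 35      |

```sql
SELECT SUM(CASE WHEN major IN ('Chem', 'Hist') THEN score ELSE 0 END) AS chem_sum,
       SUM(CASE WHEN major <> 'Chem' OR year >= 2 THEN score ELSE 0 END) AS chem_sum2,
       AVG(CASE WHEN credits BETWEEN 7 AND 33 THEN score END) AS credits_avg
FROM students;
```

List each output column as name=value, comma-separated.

[chem_sum: major IN ('Chem', 'Hist')]
student=Lena: ✗
student=Vik: ✓ → 48
student=Zane: ✗
student=Jude: ✗
student=Noor: ✗
student=Tara: ✗
student=Carmen: ✗
student=Uma: ✗
student=Gus: ✗
student=Eve: ✗
student=Wes: ✓ → 90
student=Ines: ✗
student=Bob: ✓ → 71
student=Omar: ✗
chem_sum = 48 + 90 + 71 = 209
—
[chem_sum2: major <> 'Chem' OR year >= 2]
student=Lena: ✓ → 41
student=Vik: ✓ → 48
student=Zane: ✓ → 51
student=Jude: ✓ → 79
student=Noor: ✓ → 43
student=Tara: ✓ → 38
student=Carmen: ✓ → 44
student=Uma: ✓ → 84
student=Gus: ✓ → 96
student=Eve: ✓ → 67
student=Wes: ✓ → 90
student=Ines: ✓ → 74
student=Bob: ✓ → 71
student=Omar: ✓ → 52
chem_sum2 = 41 + 48 + 51 + 79 + 43 + 38 + 44 + 84 + 96 + 67 + 90 + 74 + 71 + 52 = 878
—
[credits_avg: credits BETWEEN 7 AND 33]
student=Lena: ✓ → 41
student=Vik: ✓ → 48
student=Zane: ✗
student=Jude: ✓ → 79
student=Noor: ✓ → 43
student=Tara: ✓ → 38
student=Carmen: ✗
student=Uma: ✓ → 84
student=Gus: ✓ → 96
student=Eve: ✓ → 67
student=Wes: ✓ → 90
student=Ines: ✗
student=Bob: ✓ → 71
student=Omar: ✗
credits_avg = (41 + 48 + 79 + 43 + 38 + 84 + 96 + 67 + 90 + 71) / 10 = 65.7

chem_sum=209, chem_sum2=878, credits_avg=65.7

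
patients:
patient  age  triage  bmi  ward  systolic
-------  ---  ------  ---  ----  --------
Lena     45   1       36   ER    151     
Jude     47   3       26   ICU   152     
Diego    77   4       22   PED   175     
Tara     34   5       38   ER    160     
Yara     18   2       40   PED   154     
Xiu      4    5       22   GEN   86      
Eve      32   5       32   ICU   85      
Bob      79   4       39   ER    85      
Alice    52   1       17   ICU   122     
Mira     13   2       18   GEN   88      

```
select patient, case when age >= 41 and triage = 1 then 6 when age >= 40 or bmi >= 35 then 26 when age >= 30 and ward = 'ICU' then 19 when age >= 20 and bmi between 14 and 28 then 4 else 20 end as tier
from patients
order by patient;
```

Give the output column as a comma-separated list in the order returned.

6, 26, 26, 19, 26, 6, 20, 26, 20, 26

patient=Alice: age >= 41 and triage = 1 → 6
patient=Bob: age >= 40 or bmi >= 35 → 26
patient=Diego: age >= 40 or bmi >= 35 → 26
patient=Eve: age >= 30 and ward = 'ICU' → 19
patient=Jude: age >= 40 or bmi >= 35 → 26
patient=Lena: age >= 41 and triage = 1 → 6
patient=Mira: ELSE → 20
patient=Tara: age >= 40 or bmi >= 35 → 26
patient=Xiu: ELSE → 20
patient=Yara: age >= 40 or bmi >= 35 → 26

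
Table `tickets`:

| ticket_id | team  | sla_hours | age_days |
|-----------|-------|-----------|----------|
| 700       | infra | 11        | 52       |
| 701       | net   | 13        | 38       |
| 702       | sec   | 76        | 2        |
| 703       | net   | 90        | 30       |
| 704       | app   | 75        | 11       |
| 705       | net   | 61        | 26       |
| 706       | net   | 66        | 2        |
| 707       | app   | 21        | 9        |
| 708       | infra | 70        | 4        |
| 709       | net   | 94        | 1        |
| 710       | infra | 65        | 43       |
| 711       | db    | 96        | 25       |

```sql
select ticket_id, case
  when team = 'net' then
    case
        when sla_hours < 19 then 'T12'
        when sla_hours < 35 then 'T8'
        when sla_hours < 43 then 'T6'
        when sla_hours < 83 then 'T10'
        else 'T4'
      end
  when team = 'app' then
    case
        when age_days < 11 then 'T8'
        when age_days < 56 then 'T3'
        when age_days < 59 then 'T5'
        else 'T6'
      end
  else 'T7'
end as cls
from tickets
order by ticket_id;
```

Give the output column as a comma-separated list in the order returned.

ticket_id=700: team='infra' → outer ELSE → T7
ticket_id=701: team='net' → inner[sla_hours < 19] → T12
ticket_id=702: team='sec' → outer ELSE → T7
ticket_id=703: team='net' → inner[ELSE] → T4
ticket_id=704: team='app' → inner[age_days < 56] → T3
ticket_id=705: team='net' → inner[sla_hours < 83] → T10
ticket_id=706: team='net' → inner[sla_hours < 83] → T10
ticket_id=707: team='app' → inner[age_days < 11] → T8
ticket_id=708: team='infra' → outer ELSE → T7
ticket_id=709: team='net' → inner[ELSE] → T4
ticket_id=710: team='infra' → outer ELSE → T7
ticket_id=711: team='db' → outer ELSE → T7

T7, T12, T7, T4, T3, T10, T10, T8, T7, T4, T7, T7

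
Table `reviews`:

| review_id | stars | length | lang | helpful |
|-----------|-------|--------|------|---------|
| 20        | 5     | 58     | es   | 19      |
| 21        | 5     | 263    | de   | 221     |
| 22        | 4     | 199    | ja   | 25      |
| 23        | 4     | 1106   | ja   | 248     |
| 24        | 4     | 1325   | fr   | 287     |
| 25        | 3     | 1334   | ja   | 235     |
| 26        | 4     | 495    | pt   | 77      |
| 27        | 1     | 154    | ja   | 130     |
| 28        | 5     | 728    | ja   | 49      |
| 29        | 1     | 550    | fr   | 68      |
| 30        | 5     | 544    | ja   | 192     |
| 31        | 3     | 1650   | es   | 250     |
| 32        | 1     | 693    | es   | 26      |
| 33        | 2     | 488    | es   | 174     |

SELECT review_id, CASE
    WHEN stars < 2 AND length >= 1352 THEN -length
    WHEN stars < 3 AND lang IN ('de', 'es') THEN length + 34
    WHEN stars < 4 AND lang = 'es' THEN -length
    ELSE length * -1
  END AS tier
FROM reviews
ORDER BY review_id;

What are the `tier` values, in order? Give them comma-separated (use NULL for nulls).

review_id=20: ELSE → -58
review_id=21: ELSE → -263
review_id=22: ELSE → -199
review_id=23: ELSE → -1106
review_id=24: ELSE → -1325
review_id=25: ELSE → -1334
review_id=26: ELSE → -495
review_id=27: ELSE → -154
review_id=28: ELSE → -728
review_id=29: ELSE → -550
review_id=30: ELSE → -544
review_id=31: stars < 4 AND lang = 'es' → -1650
review_id=32: stars < 3 AND lang IN ('de', 'es') → 727
review_id=33: stars < 3 AND lang IN ('de', 'es') → 522

-58, -263, -199, -1106, -1325, -1334, -495, -154, -728, -550, -544, -1650, 727, 522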